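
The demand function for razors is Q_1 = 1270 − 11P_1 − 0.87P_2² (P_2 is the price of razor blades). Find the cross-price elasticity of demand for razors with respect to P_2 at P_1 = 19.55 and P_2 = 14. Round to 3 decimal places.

-0.386

At P_1 = 19.55 and P_2 = 14: Q_1 = 884.43.
∂Q_1/∂P_2 = -1.74P_2 = -1.74(14) = -24.3600.
ε = (∂Q_1/∂P_2)(P_2/Q_1) = -24.3600 × (14/884.43) ≈ -0.386.
ε < 0: complements.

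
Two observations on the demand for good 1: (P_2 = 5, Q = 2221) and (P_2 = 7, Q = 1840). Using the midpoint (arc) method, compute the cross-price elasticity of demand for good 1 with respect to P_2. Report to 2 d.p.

-0.56

ΔQ_1 = 1840 − 2221 = -381; ΔP_2 = 7 − 5 = 2.
Midpoints: Q̄_1 = 2030.5, P̄_2 = 6.00.
ε = (ΔQ_1/Q̄_1)/(ΔP_2/P̄_2) = (-381/2030.5)/(2/6.00) ≈ -0.56.
ε < 0: good 1 and good 2 are complements.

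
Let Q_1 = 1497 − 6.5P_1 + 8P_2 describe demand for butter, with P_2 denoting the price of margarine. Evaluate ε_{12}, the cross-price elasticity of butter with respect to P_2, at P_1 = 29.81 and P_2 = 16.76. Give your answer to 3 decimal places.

At P_1 = 29.81 and P_2 = 16.76: Q_1 = 1437.315.
∂Q_1/∂P_2 = 8.
ε = (∂Q_1/∂P_2)(P_2/Q_1) = 8 × (16.76/1437.315) ≈ 0.093.

0.093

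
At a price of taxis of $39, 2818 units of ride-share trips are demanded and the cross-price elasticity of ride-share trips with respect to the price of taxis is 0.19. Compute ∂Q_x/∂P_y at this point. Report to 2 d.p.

ε = (∂Q_x/∂P_y)·(P_y/Q_x) ⇒ ∂Q_x/∂P_y = ε·Q_x/P_y = 0.19 × 2818/39 ≈ 13.73.

13.73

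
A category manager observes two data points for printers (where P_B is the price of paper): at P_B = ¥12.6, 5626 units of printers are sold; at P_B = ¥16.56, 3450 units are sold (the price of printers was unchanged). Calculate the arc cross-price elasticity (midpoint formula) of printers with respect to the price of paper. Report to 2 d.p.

-1.77

ΔQ_A = 3450 − 5626 = -2176; ΔP_B = 16.56 − 12.6 = 3.96.
Midpoints: Q̄_A = 4538.0, P̄_B = 14.58.
ε = (ΔQ_A/Q̄_A)/(ΔP_B/P̄_B) = (-2176/4538.0)/(3.96/14.58) ≈ -1.77.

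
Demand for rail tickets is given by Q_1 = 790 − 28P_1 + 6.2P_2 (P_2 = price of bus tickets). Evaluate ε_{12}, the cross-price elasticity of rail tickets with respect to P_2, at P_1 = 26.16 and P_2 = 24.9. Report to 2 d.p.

At P_1 = 26.16 and P_2 = 24.9: Q_1 = 211.9.
∂Q_1/∂P_2 = 6.2.
ε = (∂Q_1/∂P_2)(P_2/Q_1) = 6.2 × (24.9/211.9) ≈ 0.73.
Since ε > 0, rail tickets and bus tickets are substitutes.

0.73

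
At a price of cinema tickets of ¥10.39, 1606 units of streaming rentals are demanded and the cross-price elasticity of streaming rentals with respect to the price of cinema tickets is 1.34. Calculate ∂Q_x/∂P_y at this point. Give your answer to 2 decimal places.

ε = (∂Q_x/∂P_y)·(P_y/Q_x) ⇒ ∂Q_x/∂P_y = ε·Q_x/P_y = 1.34 × 1606/10.39 ≈ 207.13.

207.13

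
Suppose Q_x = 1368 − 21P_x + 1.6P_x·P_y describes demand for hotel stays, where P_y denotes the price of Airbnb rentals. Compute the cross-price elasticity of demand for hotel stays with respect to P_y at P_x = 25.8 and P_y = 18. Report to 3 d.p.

At P_x = 25.8 and P_y = 18: Q_x = 1569.24.
∂Q_x/∂P_y = 1.6P_x = 1.6(25.8) = 41.2800.
ε = (∂Q_x/∂P_y)(P_y/Q_x) = 41.2800 × (18/1569.24) ≈ 0.474.

0.474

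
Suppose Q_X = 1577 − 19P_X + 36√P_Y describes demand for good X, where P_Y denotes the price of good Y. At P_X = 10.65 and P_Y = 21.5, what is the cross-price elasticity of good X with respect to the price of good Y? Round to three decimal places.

0.054

At P_X = 10.65 and P_Y = 21.5: Q_X = 1541.575.
∂Q_X/∂P_Y = 36/(2√P_Y) = 36/(2√21.5) = 3.8820.
ε = (∂Q_X/∂P_Y)(P_Y/Q_X) = 3.8820 × (21.5/1541.575) ≈ 0.054.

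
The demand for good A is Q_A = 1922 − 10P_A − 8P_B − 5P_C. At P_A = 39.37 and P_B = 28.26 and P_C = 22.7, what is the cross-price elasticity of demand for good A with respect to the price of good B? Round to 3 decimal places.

-0.190

At P_A = 39.37 and P_B = 28.26 and P_C = 22.7: Q_A = 1188.72.
∂Q_A/∂P_B = -8.
ε = (∂Q_A/∂P_B)(P_B/Q_A) = -8 × (28.26/1188.72) ≈ -0.190.
Since ε < 0, good A and good B are complements.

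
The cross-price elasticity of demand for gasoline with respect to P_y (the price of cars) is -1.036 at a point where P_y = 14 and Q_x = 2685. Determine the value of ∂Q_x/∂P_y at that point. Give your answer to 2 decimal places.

-198.69

ε = (∂Q_x/∂P_y)·(P_y/Q_x) ⇒ ∂Q_x/∂P_y = ε·Q_x/P_y = -1.036 × 2685/14 ≈ -198.69.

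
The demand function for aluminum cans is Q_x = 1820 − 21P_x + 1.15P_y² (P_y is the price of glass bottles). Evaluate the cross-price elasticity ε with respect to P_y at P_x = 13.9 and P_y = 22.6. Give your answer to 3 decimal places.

At P_x = 13.9 and P_y = 22.6: Q_x = 2115.474.
∂Q_x/∂P_y = 2.3P_y = 2.3(22.6) = 51.9800.
ε = (∂Q_x/∂P_y)(P_y/Q_x) = 51.9800 × (22.6/2115.474) ≈ 0.555.
ε > 0: substitutes.

0.555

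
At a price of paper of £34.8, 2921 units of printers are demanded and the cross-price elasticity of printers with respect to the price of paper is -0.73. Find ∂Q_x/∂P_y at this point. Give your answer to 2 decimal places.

-61.27

ε = (∂Q_x/∂P_y)·(P_y/Q_x) ⇒ ∂Q_x/∂P_y = ε·Q_x/P_y = -0.73 × 2921/34.8 ≈ -61.27.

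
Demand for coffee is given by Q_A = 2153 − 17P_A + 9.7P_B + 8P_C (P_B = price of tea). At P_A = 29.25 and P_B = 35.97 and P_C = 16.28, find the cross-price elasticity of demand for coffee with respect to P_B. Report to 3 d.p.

0.163

At P_A = 29.25 and P_B = 35.97 and P_C = 16.28: Q_A = 2134.899.
∂Q_A/∂P_B = 9.7.
ε = (∂Q_A/∂P_B)(P_B/Q_A) = 9.7 × (35.97/2134.899) ≈ 0.163.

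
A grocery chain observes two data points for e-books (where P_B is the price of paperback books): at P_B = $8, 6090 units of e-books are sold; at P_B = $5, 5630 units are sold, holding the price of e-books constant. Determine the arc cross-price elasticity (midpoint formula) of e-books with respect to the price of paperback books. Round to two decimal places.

0.17

ΔQ_A = 5630 − 6090 = -460; ΔP_B = 5 − 8 = -3.
Midpoints: Q̄_A = 5860.0, P̄_B = 6.50.
ε = (ΔQ_A/Q̄_A)/(ΔP_B/P̄_B) = (-460/5860.0)/(-3/6.50) ≈ 0.17.
ε > 0: e-books and paperback books are substitutes.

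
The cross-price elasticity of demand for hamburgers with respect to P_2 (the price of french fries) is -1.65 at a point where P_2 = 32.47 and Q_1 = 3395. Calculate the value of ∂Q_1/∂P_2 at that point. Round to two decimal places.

-172.52

ε = (∂Q_1/∂P_2)·(P_2/Q_1) ⇒ ∂Q_1/∂P_2 = ε·Q_1/P_2 = -1.65 × 3395/32.47 ≈ -172.52.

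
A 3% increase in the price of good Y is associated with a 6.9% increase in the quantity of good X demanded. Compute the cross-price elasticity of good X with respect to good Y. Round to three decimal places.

ε = (%ΔQ of good X) / (%ΔP of good Y) = (6.9%) / (3%) ≈ 2.300.
Positive cross-price elasticity: substitutes.

2.300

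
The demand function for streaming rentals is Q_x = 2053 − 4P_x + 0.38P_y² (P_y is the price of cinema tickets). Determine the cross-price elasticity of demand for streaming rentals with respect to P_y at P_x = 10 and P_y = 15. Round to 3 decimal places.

At P_x = 10 and P_y = 15: Q_x = 2098.5.
∂Q_x/∂P_y = 0.76P_y = 0.76(15) = 11.4000.
ε = (∂Q_x/∂P_y)(P_y/Q_x) = 11.4000 × (15/2098.5) ≈ 0.081.

0.081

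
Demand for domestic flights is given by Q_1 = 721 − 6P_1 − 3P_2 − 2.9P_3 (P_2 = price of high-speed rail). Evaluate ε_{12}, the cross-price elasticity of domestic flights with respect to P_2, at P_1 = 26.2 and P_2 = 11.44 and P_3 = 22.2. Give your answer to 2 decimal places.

At P_1 = 26.2 and P_2 = 11.44 and P_3 = 22.2: Q_1 = 465.1.
∂Q_1/∂P_2 = -3.
ε = (∂Q_1/∂P_2)(P_2/Q_1) = -3 × (11.44/465.1) ≈ -0.07.

-0.07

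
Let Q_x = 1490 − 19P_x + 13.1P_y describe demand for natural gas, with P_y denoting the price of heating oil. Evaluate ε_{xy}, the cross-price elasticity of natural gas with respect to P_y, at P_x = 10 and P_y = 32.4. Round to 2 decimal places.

At P_x = 10 and P_y = 32.4: Q_x = 1724.44.
∂Q_x/∂P_y = 13.1.
ε = (∂Q_x/∂P_y)(P_y/Q_x) = 13.1 × (32.4/1724.44) ≈ 0.25.
Since ε > 0, natural gas and heating oil are substitutes.

0.25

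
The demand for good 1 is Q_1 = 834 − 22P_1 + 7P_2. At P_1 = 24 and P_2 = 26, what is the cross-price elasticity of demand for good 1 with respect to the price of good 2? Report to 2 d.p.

At P_1 = 24 and P_2 = 26: Q_1 = 488.
∂Q_1/∂P_2 = 7.
ε = (∂Q_1/∂P_2)(P_2/Q_1) = 7 × (26/488) ≈ 0.37.

0.37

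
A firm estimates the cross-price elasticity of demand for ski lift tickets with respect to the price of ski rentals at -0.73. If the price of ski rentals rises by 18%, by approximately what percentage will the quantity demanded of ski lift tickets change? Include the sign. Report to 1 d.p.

%ΔQ ≈ ε × %ΔP of ski rentals = -0.73 × (18%) = -13.1%.
Demand for ski lift tickets falls by about 13.1%.

-13.1%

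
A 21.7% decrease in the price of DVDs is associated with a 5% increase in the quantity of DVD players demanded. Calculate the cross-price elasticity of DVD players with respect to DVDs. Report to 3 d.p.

ε = (%ΔQ of DVD players) / (%ΔP of DVDs) = (5%) / (-21.7%) ≈ -0.230.
Negative cross-price elasticity: complements.

-0.230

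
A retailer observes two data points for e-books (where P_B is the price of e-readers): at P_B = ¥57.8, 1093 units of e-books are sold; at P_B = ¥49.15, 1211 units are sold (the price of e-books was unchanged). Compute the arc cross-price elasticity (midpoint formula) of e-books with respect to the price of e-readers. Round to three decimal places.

ΔQ_A = 1211 − 1093 = 118; ΔP_B = 49.15 − 57.8 = -8.65.
Midpoints: Q̄_A = 1152.0, P̄_B = 53.47.
ε = (ΔQ_A/Q̄_A)/(ΔP_B/P̄_B) = (118/1152.0)/(-8.65/53.47) ≈ -0.633.

-0.633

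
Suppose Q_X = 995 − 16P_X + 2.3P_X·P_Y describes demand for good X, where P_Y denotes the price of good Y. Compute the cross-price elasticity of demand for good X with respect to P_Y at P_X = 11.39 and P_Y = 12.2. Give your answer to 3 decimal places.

At P_X = 11.39 and P_Y = 12.2: Q_X = 1132.363.
∂Q_X/∂P_Y = 2.3P_X = 2.3(11.39) = 26.1970.
ε = (∂Q_X/∂P_Y)(P_Y/Q_X) = 26.1970 × (12.2/1132.363) ≈ 0.282.
ε > 0: substitutes.

0.282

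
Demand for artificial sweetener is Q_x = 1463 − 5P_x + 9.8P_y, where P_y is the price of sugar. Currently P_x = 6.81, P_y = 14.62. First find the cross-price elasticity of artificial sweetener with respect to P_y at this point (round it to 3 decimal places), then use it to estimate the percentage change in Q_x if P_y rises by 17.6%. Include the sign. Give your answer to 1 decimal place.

At P_x = 6.81, P_y = 14.62: Q_x = 1572.226.
∂Q_x/∂P_y = 9.8.
ε = (∂Q_x/∂P_y)(P_y/Q_x) = 9.8000 × 14.62/1572.226 ≈ 0.091.
%ΔQ_x ≈ ε × %ΔP_y = 0.091 × (17.6%) = 1.6%.

1.6%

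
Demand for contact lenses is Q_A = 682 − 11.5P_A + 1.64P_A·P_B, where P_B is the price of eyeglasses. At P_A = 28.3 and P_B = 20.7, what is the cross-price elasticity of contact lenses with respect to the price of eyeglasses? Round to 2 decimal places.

0.73

At P_A = 28.3 and P_B = 20.7: Q_A = 1317.278.
∂Q_A/∂P_B = 1.64P_A = 1.64(28.3) = 46.4120.
ε = (∂Q_A/∂P_B)(P_B/Q_A) = 46.4120 × (20.7/1317.278) ≈ 0.73.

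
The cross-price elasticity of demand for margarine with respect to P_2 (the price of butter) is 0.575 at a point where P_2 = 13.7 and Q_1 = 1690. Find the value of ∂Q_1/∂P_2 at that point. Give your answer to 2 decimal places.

ε = (∂Q_1/∂P_2)·(P_2/Q_1) ⇒ ∂Q_1/∂P_2 = ε·Q_1/P_2 = 0.575 × 1690/13.7 ≈ 70.93.

70.93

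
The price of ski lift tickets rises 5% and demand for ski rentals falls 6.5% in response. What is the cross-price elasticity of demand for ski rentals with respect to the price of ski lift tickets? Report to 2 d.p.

-1.30

ε = (%ΔQ of ski rentals) / (%ΔP of ski lift tickets) = (-6.5%) / (5%) ≈ -1.30.
Negative cross-price elasticity: complements.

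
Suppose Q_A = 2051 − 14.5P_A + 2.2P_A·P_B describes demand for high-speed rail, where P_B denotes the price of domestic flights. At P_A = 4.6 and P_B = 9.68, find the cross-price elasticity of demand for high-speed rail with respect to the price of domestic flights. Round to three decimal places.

0.047

At P_A = 4.6 and P_B = 9.68: Q_A = 2082.262.
∂Q_A/∂P_B = 2.2P_A = 2.2(4.6) = 10.1200.
ε = (∂Q_A/∂P_B)(P_B/Q_A) = 10.1200 × (9.68/2082.262) ≈ 0.047.
ε > 0: substitutes.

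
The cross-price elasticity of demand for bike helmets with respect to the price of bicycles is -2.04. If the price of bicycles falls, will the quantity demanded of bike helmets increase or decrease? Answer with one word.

increase

ε < 0 and the price of bicycles falls, so the quantity of bike helmets moves in the opposite direction: it increases.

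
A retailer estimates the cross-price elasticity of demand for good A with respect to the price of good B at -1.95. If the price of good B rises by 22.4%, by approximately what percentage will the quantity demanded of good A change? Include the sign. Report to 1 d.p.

%ΔQ ≈ ε × %ΔP of good B = -1.95 × (22.4%) = -43.7%.
Demand for good A falls by about 43.7%.

-43.7%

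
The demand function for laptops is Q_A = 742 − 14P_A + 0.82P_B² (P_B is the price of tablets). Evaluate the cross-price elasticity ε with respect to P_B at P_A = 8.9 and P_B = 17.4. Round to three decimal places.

0.574

At P_A = 8.9 and P_B = 17.4: Q_A = 865.663.
∂Q_A/∂P_B = 1.64P_B = 1.64(17.4) = 28.5360.
ε = (∂Q_A/∂P_B)(P_B/Q_A) = 28.5360 × (17.4/865.663) ≈ 0.574.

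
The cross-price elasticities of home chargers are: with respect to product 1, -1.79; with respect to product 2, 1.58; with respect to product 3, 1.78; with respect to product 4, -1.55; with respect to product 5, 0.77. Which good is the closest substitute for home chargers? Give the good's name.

Substitutes have ε > 0. Among the positive values, 1.78 (product 3) is largest.

product 3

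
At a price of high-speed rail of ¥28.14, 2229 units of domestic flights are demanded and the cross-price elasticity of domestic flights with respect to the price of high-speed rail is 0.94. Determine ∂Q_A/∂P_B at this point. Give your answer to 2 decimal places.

ε = (∂Q_A/∂P_B)·(P_B/Q_A) ⇒ ∂Q_A/∂P_B = ε·Q_A/P_B = 0.94 × 2229/28.14 ≈ 74.46.

74.46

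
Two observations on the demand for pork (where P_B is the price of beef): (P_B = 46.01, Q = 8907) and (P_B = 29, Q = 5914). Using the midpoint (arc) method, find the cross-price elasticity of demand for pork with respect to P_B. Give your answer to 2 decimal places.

0.89

ΔQ_A = 5914 − 8907 = -2993; ΔP_B = 29 − 46.01 = -17.01.
Midpoints: Q̄_A = 7410.5, P̄_B = 37.50.
ε = (ΔQ_A/Q̄_A)/(ΔP_B/P̄_B) = (-2993/7410.5)/(-17.01/37.50) ≈ 0.89.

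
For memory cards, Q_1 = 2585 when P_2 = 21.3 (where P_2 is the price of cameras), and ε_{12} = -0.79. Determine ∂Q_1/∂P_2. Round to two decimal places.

ε = (∂Q_1/∂P_2)·(P_2/Q_1) ⇒ ∂Q_1/∂P_2 = ε·Q_1/P_2 = -0.79 × 2585/21.3 ≈ -95.88.

-95.88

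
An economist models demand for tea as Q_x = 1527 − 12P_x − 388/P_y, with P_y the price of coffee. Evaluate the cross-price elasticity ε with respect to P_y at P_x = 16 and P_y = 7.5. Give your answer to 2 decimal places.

0.04

At P_x = 16 and P_y = 7.5: Q_x = 1283.267.
∂Q_x/∂P_y = 388/P_y² = 6.8978.
ε = (∂Q_x/∂P_y)(P_y/Q_x) = 6.8978 × (7.5/1283.267) ≈ 0.04.
ε > 0: substitutes.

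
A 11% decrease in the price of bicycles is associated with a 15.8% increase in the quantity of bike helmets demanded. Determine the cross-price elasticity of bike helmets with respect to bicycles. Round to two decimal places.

ε = (%ΔQ of bike helmets) / (%ΔP of bicycles) = (15.8%) / (-11%) ≈ -1.44.
Negative cross-price elasticity: complements.

-1.44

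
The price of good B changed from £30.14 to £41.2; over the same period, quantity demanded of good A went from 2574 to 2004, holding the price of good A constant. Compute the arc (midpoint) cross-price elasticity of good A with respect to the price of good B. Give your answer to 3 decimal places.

-0.803

ΔQ_A = 2004 − 2574 = -570; ΔP_B = 41.2 − 30.14 = 11.06.
Midpoints: Q̄_A = 2289.0, P̄_B = 35.67.
ε = (ΔQ_A/Q̄_A)/(ΔP_B/P̄_B) = (-570/2289.0)/(11.06/35.67) ≈ -0.803.
ε < 0: good A and good B are complements.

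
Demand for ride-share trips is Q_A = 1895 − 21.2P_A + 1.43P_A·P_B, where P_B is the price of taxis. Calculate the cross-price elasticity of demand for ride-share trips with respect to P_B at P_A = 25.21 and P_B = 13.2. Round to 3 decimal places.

0.259

At P_A = 25.21 and P_B = 13.2: Q_A = 1836.412.
∂Q_A/∂P_B = 1.43P_A = 1.43(25.21) = 36.0503.
ε = (∂Q_A/∂P_B)(P_B/Q_A) = 36.0503 × (13.2/1836.412) ≈ 0.259.
ε > 0: substitutes.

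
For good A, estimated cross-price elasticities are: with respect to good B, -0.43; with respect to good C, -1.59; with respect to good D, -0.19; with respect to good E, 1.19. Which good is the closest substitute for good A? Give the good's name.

Substitutes have ε > 0. Among the positive values, 1.19 (good E) is largest.

good E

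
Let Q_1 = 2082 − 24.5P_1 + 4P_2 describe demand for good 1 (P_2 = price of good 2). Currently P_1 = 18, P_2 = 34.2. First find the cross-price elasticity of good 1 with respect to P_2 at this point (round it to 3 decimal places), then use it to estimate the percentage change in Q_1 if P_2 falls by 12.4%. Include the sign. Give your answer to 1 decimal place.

At P_1 = 18, P_2 = 34.2: Q_1 = 1777.8.
∂Q_1/∂P_2 = 4.
ε = (∂Q_1/∂P_2)(P_2/Q_1) = 4.0000 × 34.2/1777.8 ≈ 0.077.
%ΔQ_1 ≈ ε × %ΔP_2 = 0.077 × (-12.4%) = -1.0%.

-1.0%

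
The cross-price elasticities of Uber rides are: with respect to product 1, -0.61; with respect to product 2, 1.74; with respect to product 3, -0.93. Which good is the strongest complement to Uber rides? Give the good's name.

product 3

Complements have ε < 0. The most negative value is -0.93 (product 3).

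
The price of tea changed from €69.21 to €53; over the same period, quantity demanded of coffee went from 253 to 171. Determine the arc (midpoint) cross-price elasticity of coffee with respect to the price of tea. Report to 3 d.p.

1.458

ΔQ_A = 171 − 253 = -82; ΔP_B = 53 − 69.21 = -16.21.
Midpoints: Q̄_A = 212.0, P̄_B = 61.10.
ε = (ΔQ_A/Q̄_A)/(ΔP_B/P̄_B) = (-82/212.0)/(-16.21/61.10) ≈ 1.458.
ε > 0: coffee and tea are substitutes.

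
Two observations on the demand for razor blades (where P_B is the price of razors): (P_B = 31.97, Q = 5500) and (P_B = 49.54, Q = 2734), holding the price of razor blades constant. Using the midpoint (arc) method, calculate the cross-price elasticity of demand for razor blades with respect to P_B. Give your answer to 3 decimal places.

ΔQ_A = 2734 − 5500 = -2766; ΔP_B = 49.54 − 31.97 = 17.57.
Midpoints: Q̄_A = 4117.0, P̄_B = 40.75.
ε = (ΔQ_A/Q̄_A)/(ΔP_B/P̄_B) = (-2766/4117.0)/(17.57/40.75) ≈ -1.558.

-1.558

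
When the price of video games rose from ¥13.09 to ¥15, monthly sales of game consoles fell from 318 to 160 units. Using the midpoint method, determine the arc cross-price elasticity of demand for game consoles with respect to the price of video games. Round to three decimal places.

ΔQ_A = 160 − 318 = -158; ΔP_B = 15 − 13.09 = 1.91.
Midpoints: Q̄_A = 239.0, P̄_B = 14.04.
ε = (ΔQ_A/Q̄_A)/(ΔP_B/P̄_B) = (-158/239.0)/(1.91/14.04) ≈ -4.861.
ε < 0: game consoles and video games are complements.

-4.861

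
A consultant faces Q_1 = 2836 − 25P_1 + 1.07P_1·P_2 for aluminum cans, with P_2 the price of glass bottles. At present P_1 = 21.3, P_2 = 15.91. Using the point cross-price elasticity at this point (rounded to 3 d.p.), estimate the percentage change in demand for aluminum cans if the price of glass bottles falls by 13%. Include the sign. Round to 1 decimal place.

At P_1 = 21.3, P_2 = 15.91: Q_1 = 2666.105.
∂Q_1/∂P_2 = 1.07P_1 = 22.7910.
ε = (∂Q_1/∂P_2)(P_2/Q_1) = 22.7910 × 15.91/2666.105 ≈ 0.136.
%ΔQ_1 ≈ ε × %ΔP_2 = 0.136 × (-13%) = -1.8%.

-1.8%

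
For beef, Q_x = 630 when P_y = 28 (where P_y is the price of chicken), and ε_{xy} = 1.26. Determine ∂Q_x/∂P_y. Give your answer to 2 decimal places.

28.35

ε = (∂Q_x/∂P_y)·(P_y/Q_x) ⇒ ∂Q_x/∂P_y = ε·Q_x/P_y = 1.26 × 630/28 ≈ 28.35.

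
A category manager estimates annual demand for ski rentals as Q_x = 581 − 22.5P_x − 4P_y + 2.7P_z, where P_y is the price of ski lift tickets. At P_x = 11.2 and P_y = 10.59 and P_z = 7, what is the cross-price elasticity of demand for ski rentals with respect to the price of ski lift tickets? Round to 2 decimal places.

At P_x = 11.2 and P_y = 10.59 and P_z = 7: Q_x = 305.54.
∂Q_x/∂P_y = -4.
ε = (∂Q_x/∂P_y)(P_y/Q_x) = -4 × (10.59/305.54) ≈ -0.14.
Since ε < 0, ski rentals and ski lift tickets are complements.

-0.14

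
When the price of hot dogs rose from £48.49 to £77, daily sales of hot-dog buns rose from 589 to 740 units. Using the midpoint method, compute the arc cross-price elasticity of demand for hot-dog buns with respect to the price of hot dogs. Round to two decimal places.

0.50

ΔQ_A = 740 − 589 = 151; ΔP_B = 77 − 48.49 = 28.51.
Midpoints: Q̄_A = 664.5, P̄_B = 62.75.
ε = (ΔQ_A/Q̄_A)/(ΔP_B/P̄_B) = (151/664.5)/(28.51/62.75) ≈ 0.50.
ε > 0: hot-dog buns and hot dogs are substitutes.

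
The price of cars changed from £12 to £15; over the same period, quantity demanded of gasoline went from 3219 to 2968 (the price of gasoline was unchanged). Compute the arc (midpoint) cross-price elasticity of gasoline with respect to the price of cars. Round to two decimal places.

-0.37

ΔQ_A = 2968 − 3219 = -251; ΔP_B = 15 − 12 = 3.
Midpoints: Q̄_A = 3093.5, P̄_B = 13.50.
ε = (ΔQ_A/Q̄_A)/(ΔP_B/P̄_B) = (-251/3093.5)/(3/13.50) ≈ -0.37.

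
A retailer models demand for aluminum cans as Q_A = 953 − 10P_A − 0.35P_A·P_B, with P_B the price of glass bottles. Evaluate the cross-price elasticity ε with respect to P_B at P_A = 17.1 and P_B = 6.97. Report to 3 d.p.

At P_A = 17.1 and P_B = 6.97: Q_A = 740.285.
∂Q_A/∂P_B = -0.35P_A = -0.35(17.1) = -5.9850.
ε = (∂Q_A/∂P_B)(P_B/Q_A) = -5.9850 × (6.97/740.285) ≈ -0.056.

-0.056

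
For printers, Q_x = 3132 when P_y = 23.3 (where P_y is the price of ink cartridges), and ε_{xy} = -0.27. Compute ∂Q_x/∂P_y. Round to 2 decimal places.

ε = (∂Q_x/∂P_y)·(P_y/Q_x) ⇒ ∂Q_x/∂P_y = ε·Q_x/P_y = -0.27 × 3132/23.3 ≈ -36.29.

-36.29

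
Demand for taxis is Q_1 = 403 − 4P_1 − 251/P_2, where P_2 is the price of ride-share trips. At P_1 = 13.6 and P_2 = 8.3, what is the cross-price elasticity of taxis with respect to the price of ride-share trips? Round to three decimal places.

0.095

At P_1 = 13.6 and P_2 = 8.3: Q_1 = 318.359.
∂Q_1/∂P_2 = 251/P_2² = 3.6435.
ε = (∂Q_1/∂P_2)(P_2/Q_1) = 3.6435 × (8.3/318.359) ≈ 0.095.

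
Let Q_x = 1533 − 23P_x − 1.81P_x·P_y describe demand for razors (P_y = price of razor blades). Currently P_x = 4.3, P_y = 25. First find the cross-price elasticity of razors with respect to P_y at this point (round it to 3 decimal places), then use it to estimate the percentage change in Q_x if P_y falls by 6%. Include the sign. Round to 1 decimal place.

At P_x = 4.3, P_y = 25: Q_x = 1239.525.
∂Q_x/∂P_y = -1.81P_x = -7.7830.
ε = (∂Q_x/∂P_y)(P_y/Q_x) = -7.7830 × 25/1239.525 ≈ -0.157.
%ΔQ_x ≈ ε × %ΔP_y = -0.157 × (-6%) = 0.9%.

0.9%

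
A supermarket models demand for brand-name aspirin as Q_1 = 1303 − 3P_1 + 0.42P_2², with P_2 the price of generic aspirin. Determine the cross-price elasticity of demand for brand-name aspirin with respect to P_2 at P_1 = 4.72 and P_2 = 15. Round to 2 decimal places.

At P_1 = 4.72 and P_2 = 15: Q_1 = 1383.34.
∂Q_1/∂P_2 = 0.84P_2 = 0.84(15) = 12.6000.
ε = (∂Q_1/∂P_2)(P_2/Q_1) = 12.6000 × (15/1383.34) ≈ 0.14.

0.14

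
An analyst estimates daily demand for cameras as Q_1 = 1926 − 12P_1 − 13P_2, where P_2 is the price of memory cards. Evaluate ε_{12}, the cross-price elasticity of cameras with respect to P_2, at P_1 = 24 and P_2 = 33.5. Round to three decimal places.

At P_1 = 24 and P_2 = 33.5: Q_1 = 1202.5.
∂Q_1/∂P_2 = -13.
ε = (∂Q_1/∂P_2)(P_2/Q_1) = -13 × (33.5/1202.5) ≈ -0.362.
Since ε < 0, cameras and memory cards are complements.

-0.362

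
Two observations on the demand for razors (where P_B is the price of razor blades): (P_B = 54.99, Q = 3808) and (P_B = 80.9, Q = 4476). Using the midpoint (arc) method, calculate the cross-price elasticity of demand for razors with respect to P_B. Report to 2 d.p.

0.42

ΔQ_A = 4476 − 3808 = 668; ΔP_B = 80.9 − 54.99 = 25.91.
Midpoints: Q̄_A = 4142.0, P̄_B = 67.95.
ε = (ΔQ_A/Q̄_A)/(ΔP_B/P̄_B) = (668/4142.0)/(25.91/67.95) ≈ 0.42.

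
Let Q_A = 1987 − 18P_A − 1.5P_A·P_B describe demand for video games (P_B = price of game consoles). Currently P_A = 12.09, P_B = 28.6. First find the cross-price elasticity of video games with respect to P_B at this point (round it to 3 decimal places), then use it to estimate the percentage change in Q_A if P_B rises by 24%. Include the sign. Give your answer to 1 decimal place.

At P_A = 12.09, P_B = 28.6: Q_A = 1250.719.
∂Q_A/∂P_B = -1.5P_A = -18.1350.
ε = (∂Q_A/∂P_B)(P_B/Q_A) = -18.1350 × 28.6/1250.719 ≈ -0.415.
%ΔQ_A ≈ ε × %ΔP_B = -0.415 × (24%) = -10.0%.

-10.0%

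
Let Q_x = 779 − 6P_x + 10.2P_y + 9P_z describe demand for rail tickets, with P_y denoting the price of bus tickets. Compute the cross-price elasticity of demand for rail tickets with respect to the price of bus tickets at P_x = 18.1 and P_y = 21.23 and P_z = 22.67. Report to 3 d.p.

At P_x = 18.1 and P_y = 21.23 and P_z = 22.67: Q_x = 1090.976.
∂Q_x/∂P_y = 10.2.
ε = (∂Q_x/∂P_y)(P_y/Q_x) = 10.2 × (21.23/1090.976) ≈ 0.198.

0.198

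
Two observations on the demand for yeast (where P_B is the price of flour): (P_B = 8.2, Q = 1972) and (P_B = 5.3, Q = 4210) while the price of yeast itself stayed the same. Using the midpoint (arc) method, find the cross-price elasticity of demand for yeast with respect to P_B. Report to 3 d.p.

ΔQ_A = 4210 − 1972 = 2238; ΔP_B = 5.3 − 8.2 = -2.9.
Midpoints: Q̄_A = 3091.0, P̄_B = 6.75.
ε = (ΔQ_A/Q̄_A)/(ΔP_B/P̄_B) = (2238/3091.0)/(-2.9/6.75) ≈ -1.685.

-1.685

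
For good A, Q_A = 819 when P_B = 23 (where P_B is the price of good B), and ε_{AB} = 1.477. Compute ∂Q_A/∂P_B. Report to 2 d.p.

52.59

ε = (∂Q_A/∂P_B)·(P_B/Q_A) ⇒ ∂Q_A/∂P_B = ε·Q_A/P_B = 1.477 × 819/23 ≈ 52.59.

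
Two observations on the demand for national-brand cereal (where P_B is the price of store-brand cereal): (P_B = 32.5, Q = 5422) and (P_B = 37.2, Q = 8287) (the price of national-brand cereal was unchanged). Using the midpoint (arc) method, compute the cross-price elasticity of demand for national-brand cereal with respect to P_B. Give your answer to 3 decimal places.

3.099

ΔQ_A = 8287 − 5422 = 2865; ΔP_B = 37.2 − 32.5 = 4.7.
Midpoints: Q̄_A = 6854.5, P̄_B = 34.85.
ε = (ΔQ_A/Q̄_A)/(ΔP_B/P̄_B) = (2865/6854.5)/(4.7/34.85) ≈ 3.099.
ε > 0: national-brand cereal and store-brand cereal are substitutes.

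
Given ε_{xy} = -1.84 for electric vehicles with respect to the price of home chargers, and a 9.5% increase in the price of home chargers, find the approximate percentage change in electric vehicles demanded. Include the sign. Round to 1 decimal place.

%ΔQ ≈ ε × %ΔP of home chargers = -1.84 × (9.5%) = -17.5%.

-17.5%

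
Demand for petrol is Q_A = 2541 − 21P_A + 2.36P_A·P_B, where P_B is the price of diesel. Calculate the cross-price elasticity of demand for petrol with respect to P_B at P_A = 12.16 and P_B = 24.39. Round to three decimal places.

0.234

At P_A = 12.16 and P_B = 24.39: Q_A = 2985.574.
∂Q_A/∂P_B = 2.36P_A = 2.36(12.16) = 28.6976.
ε = (∂Q_A/∂P_B)(P_B/Q_A) = 28.6976 × (24.39/2985.574) ≈ 0.234.
ε > 0: substitutes.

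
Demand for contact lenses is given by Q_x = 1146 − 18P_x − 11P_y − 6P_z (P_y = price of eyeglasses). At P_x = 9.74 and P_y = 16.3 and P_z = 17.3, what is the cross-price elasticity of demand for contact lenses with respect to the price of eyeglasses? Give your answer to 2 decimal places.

At P_x = 9.74 and P_y = 16.3 and P_z = 17.3: Q_x = 687.58.
∂Q_x/∂P_y = -11.
ε = (∂Q_x/∂P_y)(P_y/Q_x) = -11 × (16.3/687.58) ≈ -0.26.
Since ε < 0, contact lenses and eyeglasses are complements.

-0.26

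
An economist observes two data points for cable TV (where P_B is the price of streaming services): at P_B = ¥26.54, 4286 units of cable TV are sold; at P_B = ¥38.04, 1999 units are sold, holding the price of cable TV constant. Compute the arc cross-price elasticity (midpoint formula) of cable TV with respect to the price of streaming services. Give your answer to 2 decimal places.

ΔQ_A = 1999 − 4286 = -2287; ΔP_B = 38.04 − 26.54 = 11.5.
Midpoints: Q̄_A = 3142.5, P̄_B = 32.29.
ε = (ΔQ_A/Q̄_A)/(ΔP_B/P̄_B) = (-2287/3142.5)/(11.5/32.29) ≈ -2.04.

-2.04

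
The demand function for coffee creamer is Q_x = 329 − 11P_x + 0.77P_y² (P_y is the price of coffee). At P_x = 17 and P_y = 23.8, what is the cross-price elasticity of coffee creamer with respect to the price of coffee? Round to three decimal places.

At P_x = 17 and P_y = 23.8: Q_x = 578.159.
∂Q_x/∂P_y = 1.54P_y = 1.54(23.8) = 36.6520.
ε = (∂Q_x/∂P_y)(P_y/Q_x) = 36.6520 × (23.8/578.159) ≈ 1.509.
ε > 0: substitutes.

1.509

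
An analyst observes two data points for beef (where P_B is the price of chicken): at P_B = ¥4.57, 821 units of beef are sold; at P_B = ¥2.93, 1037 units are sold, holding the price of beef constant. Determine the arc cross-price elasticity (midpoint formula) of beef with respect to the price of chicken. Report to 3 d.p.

-0.532

ΔQ_A = 1037 − 821 = 216; ΔP_B = 2.93 − 4.57 = -1.64.
Midpoints: Q̄_A = 929.0, P̄_B = 3.75.
ε = (ΔQ_A/Q̄_A)/(ΔP_B/P̄_B) = (216/929.0)/(-1.64/3.75) ≈ -0.532.
ε < 0: beef and chicken are complements.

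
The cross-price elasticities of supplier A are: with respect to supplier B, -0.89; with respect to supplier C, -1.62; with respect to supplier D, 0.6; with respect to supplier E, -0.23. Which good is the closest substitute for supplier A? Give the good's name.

supplier D

Substitutes have ε > 0. Among the positive values, 0.6 (supplier D) is largest.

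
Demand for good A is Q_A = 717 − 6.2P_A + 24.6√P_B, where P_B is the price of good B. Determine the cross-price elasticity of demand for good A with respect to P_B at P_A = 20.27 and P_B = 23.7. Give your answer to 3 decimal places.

0.084

At P_A = 20.27 and P_B = 23.7: Q_A = 711.085.
∂Q_A/∂P_B = 24.6/(2√P_B) = 24.6/(2√23.7) = 2.5266.
ε = (∂Q_A/∂P_B)(P_B/Q_A) = 2.5266 × (23.7/711.085) ≈ 0.084.
ε > 0: substitutes.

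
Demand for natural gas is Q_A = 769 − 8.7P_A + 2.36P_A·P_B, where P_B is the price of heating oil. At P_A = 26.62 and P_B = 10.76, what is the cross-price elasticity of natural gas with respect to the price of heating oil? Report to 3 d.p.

At P_A = 26.62 and P_B = 10.76: Q_A = 1213.384.
∂Q_A/∂P_B = 2.36P_A = 2.36(26.62) = 62.8232.
ε = (∂Q_A/∂P_B)(P_B/Q_A) = 62.8232 × (10.76/1213.384) ≈ 0.557.
ε > 0: substitutes.

0.557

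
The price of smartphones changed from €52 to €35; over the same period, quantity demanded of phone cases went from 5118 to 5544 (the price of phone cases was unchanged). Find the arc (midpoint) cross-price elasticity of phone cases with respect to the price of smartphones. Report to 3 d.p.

-0.204

ΔQ_A = 5544 − 5118 = 426; ΔP_B = 35 − 52 = -17.
Midpoints: Q̄_A = 5331.0, P̄_B = 43.50.
ε = (ΔQ_A/Q̄_A)/(ΔP_B/P̄_B) = (426/5331.0)/(-17/43.50) ≈ -0.204.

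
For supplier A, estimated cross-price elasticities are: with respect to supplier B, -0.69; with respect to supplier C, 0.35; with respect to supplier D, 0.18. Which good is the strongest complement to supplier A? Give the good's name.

Complements have ε < 0. The most negative value is -0.69 (supplier B).

supplier B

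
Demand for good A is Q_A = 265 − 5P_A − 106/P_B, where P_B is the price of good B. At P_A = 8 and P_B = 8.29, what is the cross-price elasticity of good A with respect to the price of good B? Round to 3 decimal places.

At P_A = 8 and P_B = 8.29: Q_A = 212.214.
∂Q_A/∂P_B = 106/P_B² = 1.5424.
ε = (∂Q_A/∂P_B)(P_B/Q_A) = 1.5424 × (8.29/212.214) ≈ 0.060.

0.060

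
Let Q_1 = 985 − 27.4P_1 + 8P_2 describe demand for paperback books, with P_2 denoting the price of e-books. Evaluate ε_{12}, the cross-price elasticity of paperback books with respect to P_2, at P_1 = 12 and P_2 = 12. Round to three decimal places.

At P_1 = 12 and P_2 = 12: Q_1 = 752.2.
∂Q_1/∂P_2 = 8.
ε = (∂Q_1/∂P_2)(P_2/Q_1) = 8 × (12/752.2) ≈ 0.128.
Since ε > 0, paperback books and e-books are substitutes.

0.128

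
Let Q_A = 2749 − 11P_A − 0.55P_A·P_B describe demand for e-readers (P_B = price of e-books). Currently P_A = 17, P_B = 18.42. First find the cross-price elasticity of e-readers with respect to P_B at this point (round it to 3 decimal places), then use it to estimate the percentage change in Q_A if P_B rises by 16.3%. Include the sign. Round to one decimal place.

-1.2%

At P_A = 17, P_B = 18.42: Q_A = 2389.773.
∂Q_A/∂P_B = -0.55P_A = -9.3500.
ε = (∂Q_A/∂P_B)(P_B/Q_A) = -9.3500 × 18.42/2389.773 ≈ -0.072.
%ΔQ_A ≈ ε × %ΔP_B = -0.072 × (16.3%) = -1.2%.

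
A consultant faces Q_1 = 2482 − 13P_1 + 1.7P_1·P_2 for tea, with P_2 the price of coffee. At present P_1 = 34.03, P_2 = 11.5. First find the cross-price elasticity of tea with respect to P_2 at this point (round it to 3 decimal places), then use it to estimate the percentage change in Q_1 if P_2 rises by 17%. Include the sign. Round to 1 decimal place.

At P_1 = 34.03, P_2 = 11.5: Q_1 = 2704.896.
∂Q_1/∂P_2 = 1.7P_1 = 57.8510.
ε = (∂Q_1/∂P_2)(P_2/Q_1) = 57.8510 × 11.5/2704.896 ≈ 0.246.
%ΔQ_1 ≈ ε × %ΔP_2 = 0.246 × (17%) = 4.2%.

4.2%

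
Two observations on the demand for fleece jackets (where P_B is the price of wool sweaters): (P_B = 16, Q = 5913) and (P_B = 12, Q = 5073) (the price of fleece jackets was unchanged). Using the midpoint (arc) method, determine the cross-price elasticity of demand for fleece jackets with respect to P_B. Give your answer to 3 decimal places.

0.535

ΔQ_A = 5073 − 5913 = -840; ΔP_B = 12 − 16 = -4.
Midpoints: Q̄_A = 5493.0, P̄_B = 14.00.
ε = (ΔQ_A/Q̄_A)/(ΔP_B/P̄_B) = (-840/5493.0)/(-4/14.00) ≈ 0.535.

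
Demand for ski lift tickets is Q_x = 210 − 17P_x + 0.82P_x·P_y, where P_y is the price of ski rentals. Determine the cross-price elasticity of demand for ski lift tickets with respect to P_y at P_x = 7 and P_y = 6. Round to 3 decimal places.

At P_x = 7 and P_y = 6: Q_x = 125.44.
∂Q_x/∂P_y = 0.82P_x = 0.82(7) = 5.7400.
ε = (∂Q_x/∂P_y)(P_y/Q_x) = 5.7400 × (6/125.44) ≈ 0.275.
ε > 0: substitutes.

0.275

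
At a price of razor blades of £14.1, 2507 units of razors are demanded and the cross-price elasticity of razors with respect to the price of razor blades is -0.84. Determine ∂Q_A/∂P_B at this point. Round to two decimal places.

ε = (∂Q_A/∂P_B)·(P_B/Q_A) ⇒ ∂Q_A/∂P_B = ε·Q_A/P_B = -0.84 × 2507/14.1 ≈ -149.35.

-149.35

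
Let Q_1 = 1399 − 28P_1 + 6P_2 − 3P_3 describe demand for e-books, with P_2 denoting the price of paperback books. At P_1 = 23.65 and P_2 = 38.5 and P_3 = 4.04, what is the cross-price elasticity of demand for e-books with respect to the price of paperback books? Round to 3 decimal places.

0.242

At P_1 = 23.65 and P_2 = 38.5 and P_3 = 4.04: Q_1 = 955.68.
∂Q_1/∂P_2 = 6.
ε = (∂Q_1/∂P_2)(P_2/Q_1) = 6 × (38.5/955.68) ≈ 0.242.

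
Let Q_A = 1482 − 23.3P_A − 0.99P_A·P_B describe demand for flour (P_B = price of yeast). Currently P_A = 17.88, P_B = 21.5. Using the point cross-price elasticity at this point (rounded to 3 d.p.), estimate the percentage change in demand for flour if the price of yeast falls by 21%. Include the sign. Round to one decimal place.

11.7%

At P_A = 17.88, P_B = 21.5: Q_A = 684.820.
∂Q_A/∂P_B = -0.99P_A = -17.7012.
ε = (∂Q_A/∂P_B)(P_B/Q_A) = -17.7012 × 21.5/684.820 ≈ -0.556.
%ΔQ_A ≈ ε × %ΔP_B = -0.556 × (-21%) = 11.7%.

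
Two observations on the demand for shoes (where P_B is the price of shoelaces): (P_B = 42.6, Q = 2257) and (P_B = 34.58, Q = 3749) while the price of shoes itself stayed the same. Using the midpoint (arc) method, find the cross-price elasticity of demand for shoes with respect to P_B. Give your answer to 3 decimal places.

ΔQ_A = 3749 − 2257 = 1492; ΔP_B = 34.58 − 42.6 = -8.02.
Midpoints: Q̄_A = 3003.0, P̄_B = 38.59.
ε = (ΔQ_A/Q̄_A)/(ΔP_B/P̄_B) = (1492/3003.0)/(-8.02/38.59) ≈ -2.391.
ε < 0: shoes and shoelaces are complements.

-2.391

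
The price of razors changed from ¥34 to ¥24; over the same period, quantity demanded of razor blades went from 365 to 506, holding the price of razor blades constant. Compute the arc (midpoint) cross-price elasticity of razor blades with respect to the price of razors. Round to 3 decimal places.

ΔQ_A = 506 − 365 = 141; ΔP_B = 24 − 34 = -10.
Midpoints: Q̄_A = 435.5, P̄_B = 29.00.
ε = (ΔQ_A/Q̄_A)/(ΔP_B/P̄_B) = (141/435.5)/(-10/29.00) ≈ -0.939.

-0.939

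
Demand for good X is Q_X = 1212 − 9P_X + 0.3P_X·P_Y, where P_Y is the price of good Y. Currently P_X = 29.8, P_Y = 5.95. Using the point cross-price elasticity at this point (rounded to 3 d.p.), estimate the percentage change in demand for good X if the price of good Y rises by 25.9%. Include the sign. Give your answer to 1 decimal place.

At P_X = 29.8, P_Y = 5.95: Q_X = 996.993.
∂Q_X/∂P_Y = 0.3P_X = 8.9400.
ε = (∂Q_X/∂P_Y)(P_Y/Q_X) = 8.9400 × 5.95/996.993 ≈ 0.053.
%ΔQ_X ≈ ε × %ΔP_Y = 0.053 × (25.9%) = 1.4%.

1.4%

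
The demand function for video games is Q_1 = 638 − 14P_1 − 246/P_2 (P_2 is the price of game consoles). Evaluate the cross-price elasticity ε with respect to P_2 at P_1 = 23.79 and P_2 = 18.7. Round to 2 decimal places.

0.05

At P_1 = 23.79 and P_2 = 18.7: Q_1 = 291.785.
∂Q_1/∂P_2 = 246/P_2² = 0.7035.
ε = (∂Q_1/∂P_2)(P_2/Q_1) = 0.7035 × (18.7/291.785) ≈ 0.05.
ε > 0: substitutes.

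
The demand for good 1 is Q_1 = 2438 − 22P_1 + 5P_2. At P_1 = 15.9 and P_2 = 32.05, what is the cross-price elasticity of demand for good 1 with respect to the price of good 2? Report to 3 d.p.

At P_1 = 15.9 and P_2 = 32.05: Q_1 = 2248.45.
∂Q_1/∂P_2 = 5.
ε = (∂Q_1/∂P_2)(P_2/Q_1) = 5 × (32.05/2248.45) ≈ 0.071.
Since ε > 0, good 1 and good 2 are substitutes.

0.071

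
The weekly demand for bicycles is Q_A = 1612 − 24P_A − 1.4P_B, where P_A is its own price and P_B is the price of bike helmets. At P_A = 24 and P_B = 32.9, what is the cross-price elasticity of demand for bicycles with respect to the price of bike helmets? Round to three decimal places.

-0.047

At P_A = 24 and P_B = 32.9: Q_A = 989.94.
∂Q_A/∂P_B = -1.4.
ε = (∂Q_A/∂P_B)(P_B/Q_A) = -1.4 × (32.9/989.94) ≈ -0.047.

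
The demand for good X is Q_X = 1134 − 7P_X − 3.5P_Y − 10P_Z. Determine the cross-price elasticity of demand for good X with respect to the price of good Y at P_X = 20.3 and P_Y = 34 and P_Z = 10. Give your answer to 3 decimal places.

At P_X = 20.3 and P_Y = 34 and P_Z = 10: Q_X = 772.9.
∂Q_X/∂P_Y = -3.5.
ε = (∂Q_X/∂P_Y)(P_Y/Q_X) = -3.5 × (34/772.9) ≈ -0.154.
Since ε < 0, good X and good Y are complements.

-0.154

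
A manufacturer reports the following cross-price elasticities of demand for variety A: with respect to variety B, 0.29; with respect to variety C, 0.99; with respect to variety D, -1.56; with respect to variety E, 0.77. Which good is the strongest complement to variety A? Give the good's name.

variety D

Complements have ε < 0. The most negative value is -1.56 (variety D).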